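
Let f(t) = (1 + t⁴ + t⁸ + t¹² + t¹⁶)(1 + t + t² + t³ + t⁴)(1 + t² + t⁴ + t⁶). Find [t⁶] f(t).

(1 + t⁴ + t⁸ + t¹² + t¹⁶) has coefficients 1,0,0,0,1,0,0 for degrees 0…6.
(1 + t + t² + t³ + t⁴) has coefficients 1,1,1,1,1,0,0 for degrees 0…6.
Finally multiplying by (1 + t² + t⁴ + t⁶), the product of all factors after the first has coefficients 1,1,2,2,3,2,3 for degrees 0…6.
[t⁶] = 1·3 + 1·2 = 5.

5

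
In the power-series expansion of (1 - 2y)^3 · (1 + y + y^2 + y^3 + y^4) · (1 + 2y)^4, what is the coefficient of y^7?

-72

(1 - 2y)^3 has coefficients 1,-6,12,-8 for degrees 0…3.
(1 + y + y^2 + y^3 + y^4) has coefficients 1,1,1,1,1,0,0,0 for degrees 0…7.
Finally multiplying by (1 + 2y)^4, the product of all factors after the first has coefficients 1,9,33,65,81,80,72,48 for degrees 0…7.
[y^7] = 1·48 − 6·72 + 12·80 − 8·81 = -72.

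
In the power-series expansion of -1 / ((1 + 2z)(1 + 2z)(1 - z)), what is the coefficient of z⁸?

-1593

The denominator gives the recurrence a_n = −3a_(n−1) + 4a_(n−3) for n ≥ 3; the numerator fixes a_0 = -1, a_1 = 3, a_2 = -9.
Iterating: -1, 3, -9, 23, -57, 135, -313, 711, -1593, so a_8 = -1593.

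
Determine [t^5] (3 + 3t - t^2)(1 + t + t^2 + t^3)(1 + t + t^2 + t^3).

(3 + 3t - t^2) has coefficients 3,3,-1 for degrees 0…2.
(1 + t + t^2 + t^3) has coefficients 1,1,1,1,0,0 for degrees 0…5.
Finally multiplying by (1 + t + t^2 + t^3), the product of all factors after the first has coefficients 1,2,3,4,3,2 for degrees 0…5.
[t^5] = 3·2 + 3·3 − 1·4 = 11.

11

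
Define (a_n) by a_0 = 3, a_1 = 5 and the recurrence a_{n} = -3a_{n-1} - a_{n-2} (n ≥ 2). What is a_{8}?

The ordinary generating function has denominator 1 + 3t + t^2.
Iterating the recurrence: a_0,…,a_{8} = 3, 5, -18, 49, -129, 338, -885, 2317, -6066.

-6066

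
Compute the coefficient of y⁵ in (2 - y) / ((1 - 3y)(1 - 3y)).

The denominator gives the recurrence a_n = 6a_(n−1) − 9a_(n−2) for n ≥ 3; the numerator fixes a_0 = 2, a_1 = 11, a_2 = 48.
Iterating: 2, 11, 48, 189, 702, 2511, so a_5 = 2511.

2511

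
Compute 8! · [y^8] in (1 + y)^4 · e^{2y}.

95744

The EGF product rule gives c_8 = Σ_{k_1+k_2=8} C(8; k_1,k_2) · ∏ g_i(k_i), where (1+y)^4 gives the falling factorial (4)_k; e^{2y} gives (2)^k.
g_1(k) for k = 0…8: 1, 4, 12, 24, 24, 0, 0, 0, 0.
g_2(k) for k = 0…8: 1, 2, 4, 8, 16, 32, 64, 128, 256.
c_8 = Σ_k C(8,k)·g_1(k)·g_2(8−k) = 1·1·256 + 8·4·128 + 28·12·64 + 56·24·32 + 70·24·16 = 256 + 4096 + 21504 + 43008 + 26880 = 95744.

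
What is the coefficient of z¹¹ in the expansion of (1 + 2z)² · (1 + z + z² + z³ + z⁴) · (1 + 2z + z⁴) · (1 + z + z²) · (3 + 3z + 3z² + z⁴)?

(1 + 2z)² has coefficients 1,4,4 for degrees 0…2.
(1 + z + z² + z³ + z⁴) has coefficients 1,1,1,1,1,0,0,0,0,0,0,0 for degrees 0…11.
Multiplying by (1 + 2z + z⁴) gives running coefficients 1,3,3,3,4,3,1,1,1,0,0,0 for degrees 0…11.
Multiplying by (1 + z + z²) gives running coefficients 1,4,7,9,10,10,8,5,3,2,1,0 for degrees 0…11.
Finally multiplying by (3 + 3z + 3z² + z⁴), the product of all factors after the first has coefficients 3,15,36,60,79,91,91,78,58,40,26,14 for degrees 0…11.
[z¹¹] = 1·14 + 4·26 + 4·40 = 278.

278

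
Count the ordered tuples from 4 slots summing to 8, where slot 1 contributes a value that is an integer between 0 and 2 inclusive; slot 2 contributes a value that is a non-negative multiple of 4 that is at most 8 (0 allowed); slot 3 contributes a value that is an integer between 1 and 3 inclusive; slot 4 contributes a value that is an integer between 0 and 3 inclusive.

9

The generating function for the choices is (1 + x + x²)·(1 + x⁴ + x⁸)·(x + x² + x³)·(1 + x + x² + x³); the count is [x⁸].
(1 + x + x²) has coefficients 1,1,1 for degrees 0…2.
(1 + x⁴ + x⁸) has coefficients 1,0,0,0,1,0,0,0,1 for degrees 0…8.
Multiplying by (x + x² + x³) gives running coefficients 0,1,1,1,0,1,1,1,0 for degrees 0…8.
Finally multiplying by (1 + x + x² + x³), the product of all factors after the first has coefficients 0,1,2,3,3,3,3,3,3 for degrees 0…8.
[x⁸] = 1·3 + 1·3 + 1·3 = 9.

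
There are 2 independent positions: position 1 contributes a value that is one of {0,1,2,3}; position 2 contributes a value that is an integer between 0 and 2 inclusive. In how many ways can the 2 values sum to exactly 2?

The generating function for the choices is (1 + q + q² + q³)·(1 + q + q²); the count is [q²].
(1 + q + q² + q³) has coefficients 1,1,1 for degrees 0…2.
(1 + q + q²) has coefficients 1,1,1 for degrees 0…2.
[q²] = 1·1 + 1·1 + 1·1 = 3.

3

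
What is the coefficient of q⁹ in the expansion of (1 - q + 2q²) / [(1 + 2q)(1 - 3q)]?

The denominator gives the recurrence a_n = a_(n−1) + 6a_(n−2) for n ≥ 3; the numerator fixes a_0 = 1, a_1 = 0, a_2 = 8.
Iterating: 1, 0, 8, 8, 56, 104, 440, 1064, 3704, 10088, so a_9 = 10088.

10088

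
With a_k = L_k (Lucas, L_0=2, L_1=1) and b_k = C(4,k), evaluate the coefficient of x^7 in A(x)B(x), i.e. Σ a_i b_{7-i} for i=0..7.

This is [x^7] in the product of the two ordinary generating functions.
Σ = 2·0 + 1·0 + 3·0 + 4·1 + 7·4 + 11·6 + 18·4 + 29·1 = 199.

199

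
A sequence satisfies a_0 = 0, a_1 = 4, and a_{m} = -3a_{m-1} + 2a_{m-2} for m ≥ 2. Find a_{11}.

The ordinary generating function has denominator 1 + 3y - 2y^2.
Iterating the recurrence: a_0,…,a_{11} = 0, 4, -12, 44, -156, 556, -1980, 7052, -25116, 89452, -318588, 1134668.

1134668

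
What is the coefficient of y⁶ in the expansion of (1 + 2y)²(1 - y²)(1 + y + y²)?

-4

(1 + 2y)² has coefficients 1,4,4 for degrees 0…2.
(1 - y²) has coefficients 1,0,-1,0,0,0,0 for degrees 0…6.
Finally multiplying by (1 + y + y²), the product of all factors after the first has coefficients 1,1,0,-1,-1,0,0 for degrees 0…6.
[y⁶] = 1·0 + 4·0 + 4·(-1) = -4.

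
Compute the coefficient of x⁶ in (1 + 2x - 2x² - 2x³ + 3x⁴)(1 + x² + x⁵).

(1 + 2x - 2x² - 2x³ + 3x⁴) has coefficients 1,2,-2,-2,3 for degrees 0…4.
(1 + x² + x⁵) has coefficients 1,0,1,0,0,1,0 for degrees 0…6.
[x⁶] = 1·0 + 2·1 − 2·0 − 2·0 + 3·1 = 5.

5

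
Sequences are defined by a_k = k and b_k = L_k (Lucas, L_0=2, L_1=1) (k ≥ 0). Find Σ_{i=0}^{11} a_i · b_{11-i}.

Write out a_i and b_{11-i} for i = 0,…,11 and sum the products.
Σ = 0·199 + 1·123 + 2·76 + 3·47 + 4·29 + 5·18 + 6·11 + 7·7 + 8·4 + 9·3 + 10·1 + 11·2 = 828.

828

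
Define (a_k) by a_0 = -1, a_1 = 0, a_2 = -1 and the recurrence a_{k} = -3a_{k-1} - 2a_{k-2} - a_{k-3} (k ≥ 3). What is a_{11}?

The ordinary generating function has denominator 1 + 3q + 2q^2 + q^3.
Iterating the recurrence: a_0,…,a_{11} = -1, 0, -1, 4, -10, 23, -53, 123, -286, 665, -1546, 3594.

3594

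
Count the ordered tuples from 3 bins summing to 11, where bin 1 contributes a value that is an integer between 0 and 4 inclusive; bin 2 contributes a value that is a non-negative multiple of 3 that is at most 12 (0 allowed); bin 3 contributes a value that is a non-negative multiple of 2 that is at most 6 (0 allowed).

6

The generating function for the choices is (1 + x + x² + x³ + x⁴)·(1 + x³ + x⁶ + x⁹ + x¹²)·(1 + x² + x⁴ + x⁶); the count is [x¹¹].
(1 + x + x² + x³ + x⁴) has coefficients 1,1,1,1,1 for degrees 0…4.
(1 + x³ + x⁶ + x⁹ + x¹²) has coefficients 1,0,0,1,0,0,1,0,0,1,0,0 for degrees 0…11.
Finally multiplying by (1 + x² + x⁴ + x⁶), the product of all factors after the first has coefficients 1,0,1,1,1,1,2,1,1,2,1,1 for degrees 0…11.
[x¹¹] = 1·1 + 1·1 + 1·2 + 1·1 + 1·1 = 6.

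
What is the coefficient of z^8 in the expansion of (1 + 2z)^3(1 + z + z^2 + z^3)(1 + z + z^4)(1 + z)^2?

(1 + 2z)^3 has coefficients 1,6,12,8 for degrees 0…3.
(1 + z + z^2 + z^3) has coefficients 1,1,1,1,0,0,0,0,0 for degrees 0…8.
Multiplying by (1 + z + z^4) gives running coefficients 1,2,2,2,2,1,1,1,0 for degrees 0…8.
Finally multiplying by (1 + z)^2, the product of all factors after the first has coefficients 1,4,7,8,8,7,5,4,3 for degrees 0…8.
[z^8] = 1·3 + 6·4 + 12·5 + 8·7 = 143.

143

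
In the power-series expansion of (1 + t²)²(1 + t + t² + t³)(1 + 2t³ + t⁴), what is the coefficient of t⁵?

10

(1 + t²)² has coefficients 1,0,2,0,1 for degrees 0…4.
(1 + t + t² + t³) has coefficients 1,1,1,1,0,0 for degrees 0…5.
Finally multiplying by (1 + 2t³ + t⁴), the product of all factors after the first has coefficients 1,1,1,3,3,3 for degrees 0…5.
[t⁵] = 1·3 + 2·3 + 1·1 = 10.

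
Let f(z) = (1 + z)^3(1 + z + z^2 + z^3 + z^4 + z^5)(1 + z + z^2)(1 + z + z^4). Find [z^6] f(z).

(1 + z)^3 has coefficients 1,3,3,1 for degrees 0…3.
(1 + z + z^2 + z^3 + z^4 + z^5) has coefficients 1,1,1,1,1,1,0 for degrees 0…6.
Multiplying by (1 + z + z^2) gives running coefficients 1,2,3,3,3,3,2 for degrees 0…6.
Finally multiplying by (1 + z + z^4), the product of all factors after the first has coefficients 1,3,5,6,7,8,8 for degrees 0…6.
[z^6] = 1·8 + 3·8 + 3·7 + 1·6 = 59.

59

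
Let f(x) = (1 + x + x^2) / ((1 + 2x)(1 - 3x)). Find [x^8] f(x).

The denominator gives the recurrence a_n = a_(n−1) + 6a_(n−2) for n ≥ 3; the numerator fixes a_0 = 1, a_1 = 2, a_2 = 9.
Iterating: 1, 2, 9, 21, 75, 201, 651, 1857, 5763, so a_8 = 5763.

5763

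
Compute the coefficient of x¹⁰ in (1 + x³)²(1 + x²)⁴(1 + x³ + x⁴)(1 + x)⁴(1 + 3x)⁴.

(1 + x³)² has coefficients 1,0,0,2,0,0,1 for degrees 0…6.
(1 + x²)⁴ has coefficients 1,0,4,0,6,0,4,0,1,0,0 for degrees 0…10.
Multiplying by (1 + x³ + x⁴) gives running coefficients 1,0,4,1,7,4,8,6,7,4,4 for degrees 0…10.
Multiplying by (1 + x)⁴ gives running coefficients 1,4,10,21,36,54,74,91,102,104,94 for degrees 0…10.
Finally multiplying by (1 + 3x)⁴, the product of all factors after the first has coefficients 1,16,112,465,1341,3024,5744,9484,13938,18608,22672 for degrees 0…10.
[x¹⁰] = 1·22672 + 2·9484 + 1·1341 = 42981.

42981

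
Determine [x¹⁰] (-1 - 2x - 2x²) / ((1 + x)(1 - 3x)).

-83653

The denominator gives the recurrence a_n = 2a_(n−1) + 3a_(n−2) for n ≥ 3; the numerator fixes a_0 = -1, a_1 = -4, a_2 = -13.
Iterating: -1, -4, -13, -38, -115, -344, -1033, -3098, -9295, -27884, -83653, so a_10 = -83653.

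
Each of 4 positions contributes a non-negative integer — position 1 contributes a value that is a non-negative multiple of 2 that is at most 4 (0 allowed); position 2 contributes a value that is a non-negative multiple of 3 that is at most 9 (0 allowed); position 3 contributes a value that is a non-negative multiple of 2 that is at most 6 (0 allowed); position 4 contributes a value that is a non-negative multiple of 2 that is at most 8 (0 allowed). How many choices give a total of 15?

18

The generating function for the choices is (1 + q^2 + q^4)·(1 + q^3 + q^6 + q^9)·(1 + q^2 + q^4 + q^6)·(1 + q^2 + q^4 + q^6 + q^8); the count is [q^15].
(1 + q^2 + q^4) has coefficients 1,0,1,0,1 for degrees 0…4.
(1 + q^3 + q^6 + q^9) has coefficients 1,0,0,1,0,0,1,0,0,1,0,0,0,0,0,0 for degrees 0…15.
Multiplying by (1 + q^2 + q^4 + q^6) gives running coefficients 1,0,1,1,1,1,2,1,1,2,1,1,1,1,0,1 for degrees 0…15.
Finally multiplying by (1 + q^2 + q^4 + q^6 + q^8), the product of all factors after the first has coefficients 1,0,2,1,3,2,5,3,6,5,6,6,6,6,5,6 for degrees 0…15.
[q^15] = 1·6 + 1·6 + 1·6 = 18.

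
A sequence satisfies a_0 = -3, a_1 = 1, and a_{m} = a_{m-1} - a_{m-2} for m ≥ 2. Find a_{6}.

-3

The ordinary generating function has denominator 1 - q + q^2.
Iterating the recurrence: a_0,…,a_{6} = -3, 1, 4, 3, -1, -4, -3.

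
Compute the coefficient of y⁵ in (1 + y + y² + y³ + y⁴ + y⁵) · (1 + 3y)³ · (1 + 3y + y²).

320

(1 + y + y² + y³ + y⁴ + y⁵) has coefficients 1,1,1,1,1,1 for degrees 0…5.
(1 + 3y)³ has coefficients 1,9,27,27,0,0 for degrees 0…5.
Finally multiplying by (1 + 3y + y²), the product of all factors after the first has coefficients 1,12,55,117,108,27 for degrees 0…5.
[y⁵] = 1·27 + 1·108 + 1·117 + 1·55 + 1·12 + 1·1 = 320.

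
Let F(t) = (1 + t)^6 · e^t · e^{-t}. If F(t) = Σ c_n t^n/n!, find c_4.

The EGF product rule gives c_4 = Σ_{k_1+k_2+k_3=4} C(4; k_1,k_2,k_3) · ∏ g_i(k_i), where (1+t)^6 gives the falling factorial (6)_k; e^t gives (1)^k; e^{-t} gives (-1)^k.
g_1(k) for k = 0…4: 1, 6, 30, 120, 360.
g_2(k) for k = 0…4: 1, 1, 1, 1, 1.
g_3(k) for k = 0…4: 1, -1, 1, -1, 1.
First combine the last two factors: h(k) = Σ_j C(k,j)·g_2(j)·g_3(k−j) for k = 0…4: 1, 0, 0, 0, 0.
c_4 = Σ_k C(4,k)·g_1(k)·h(4−k) = 1·360·1 = 360.

360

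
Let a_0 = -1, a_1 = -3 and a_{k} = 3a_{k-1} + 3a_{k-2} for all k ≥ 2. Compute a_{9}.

The ordinary generating function has denominator 1 - 3q - 3q^2.
Iterating the recurrence: a_0,…,a_{9} = -1, -3, -12, -45, -171, -648, -2457, -9315, -35316, -133893.

-133893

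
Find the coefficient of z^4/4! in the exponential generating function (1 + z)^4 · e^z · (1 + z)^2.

1045

The EGF product rule gives c_4 = Σ_{k_1+k_2+k_3=4} C(4; k_1,k_2,k_3) · ∏ g_i(k_i), where (1+z)^4 gives the falling factorial (4)_k; e^z gives (1)^k; (1+z)^2 gives the falling factorial (2)_k.
g_1(k) for k = 0…4: 1, 4, 12, 24, 24.
g_2(k) for k = 0…4: 1, 1, 1, 1, 1.
g_3(k) for k = 0…4: 1, 2, 2, 0, 0.
First combine the last two factors: h(k) = Σ_j C(k,j)·g_2(j)·g_3(k−j) for k = 0…4: 1, 3, 7, 13, 21.
c_4 = Σ_k C(4,k)·g_1(k)·h(4−k) = 1·1·21 + 4·4·13 + 6·12·7 + 4·24·3 + 1·24·1 = 21 + 208 + 504 + 288 + 24 = 1045.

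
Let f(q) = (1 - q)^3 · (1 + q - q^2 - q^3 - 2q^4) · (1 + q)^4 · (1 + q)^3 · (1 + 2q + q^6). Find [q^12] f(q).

21

(1 - q)^3 has coefficients 1,-3,3,-1 for degrees 0…3.
(1 + q - q^2 - q^3 - 2q^4) has coefficients 1,1,-1,-1,-2,0,0,0,0,0,0,0,0 for degrees 0…12.
Multiplying by (1 + q)^4 gives running coefficients 1,5,9,5,-7,-17,-17,-9,-2,0,0,0,0 for degrees 0…12.
Multiplying by (1 + q)^3 gives running coefficients 1,8,27,48,40,-14,-84,-118,-97,-50,-15,-2,0 for degrees 0…12.
Finally multiplying by (1 + 2q + q^6), the product of all factors after the first has coefficients 1,10,43,102,136,66,-111,-278,-306,-196,-75,-46,-88 for degrees 0…12.
[q^12] = 1·(-88) − 3·(-46) + 3·(-75) − 1·(-196) = 21.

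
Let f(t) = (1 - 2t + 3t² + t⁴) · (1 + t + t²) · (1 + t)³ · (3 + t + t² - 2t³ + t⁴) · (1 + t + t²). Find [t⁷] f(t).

(1 - 2t + 3t² + t⁴) has coefficients 1,-2,3,0,1 for degrees 0…4.
(1 + t + t²) has coefficients 1,1,1,0,0,0,0,0 for degrees 0…7.
Multiplying by (1 + t)³ gives running coefficients 1,4,7,7,4,1,0,0 for degrees 0…7.
Multiplying by (3 + t + t² - 2t³ + t⁴) gives running coefficients 3,13,26,30,19,4,-2,0 for degrees 0…7.
Finally multiplying by (1 + t + t²), the product of all factors after the first has coefficients 3,16,42,69,75,53,21,2 for degrees 0…7.
[t⁷] = 1·2 − 2·21 + 3·53 + 1·69 = 188.

188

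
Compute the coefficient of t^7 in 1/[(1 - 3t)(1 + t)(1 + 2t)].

The denominator gives the recurrence a_n = 7a_(n−2) + 6a_(n−3) for n ≥ 3; the numerator fixes a_0 = 1, a_1 = 0, a_2 = 7.
Iterating: 1, 0, 7, 6, 49, 84, 379, 882, so a_7 = 882.

882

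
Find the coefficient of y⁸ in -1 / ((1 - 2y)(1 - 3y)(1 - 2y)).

-52905

The denominator gives the recurrence a_n = 7a_(n−1) − 16a_(n−2) + 12a_(n−3) for n ≥ 3; the numerator fixes a_0 = -1, a_1 = -7, a_2 = -33.
Iterating: -1, -7, -33, -131, -473, -1611, -5281, -16867, -52905, so a_8 = -52905.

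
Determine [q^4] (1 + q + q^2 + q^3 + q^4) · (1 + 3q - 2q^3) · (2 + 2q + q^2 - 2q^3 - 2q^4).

2

(1 + q + q^2 + q^3 + q^4) has coefficients 1,1,1,1,1 for degrees 0…4.
(1 + 3q - 2q^3) has coefficients 1,3,0,-2,0 for degrees 0…4.
Finally multiplying by (2 + 2q + q^2 - 2q^3 - 2q^4), the product of all factors after the first has coefficients 2,8,7,-3,-12 for degrees 0…4.
[q^4] = 1·(-12) + 1·(-3) + 1·7 + 1·8 + 1·2 = 2.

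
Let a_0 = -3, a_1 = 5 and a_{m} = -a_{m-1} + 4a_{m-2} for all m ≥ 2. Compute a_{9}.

The ordinary generating function has denominator 1 + q - 4q^2.
Iterating the recurrence: a_0,…,a_{9} = -3, 5, -17, 37, -105, 253, -673, 1685, -4377, 11117.

11117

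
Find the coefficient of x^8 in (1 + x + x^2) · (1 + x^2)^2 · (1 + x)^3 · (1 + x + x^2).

(1 + x + x^2) has coefficients 1,1,1 for degrees 0…2.
(1 + x^2)^2 has coefficients 1,0,2,0,1,0,0,0,0 for degrees 0…8.
Multiplying by (1 + x)^3 gives running coefficients 1,3,5,7,7,5,3,1,0 for degrees 0…8.
Finally multiplying by (1 + x + x^2), the product of all factors after the first has coefficients 1,4,9,15,19,19,15,9,4 for degrees 0…8.
[x^8] = 1·4 + 1·9 + 1·15 = 28.

28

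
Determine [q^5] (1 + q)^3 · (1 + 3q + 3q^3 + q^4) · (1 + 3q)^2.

(1 + q)^3 has coefficients 1,3,3,1 for degrees 0…3.
(1 + 3q + 3q^3 + q^4) has coefficients 1,3,0,3,1,0 for degrees 0…5.
Finally multiplying by (1 + 3q)^2, the product of all factors after the first has coefficients 1,9,27,30,19,33 for degrees 0…5.
[q^5] = 1·33 + 3·19 + 3·30 + 1·27 = 207.

207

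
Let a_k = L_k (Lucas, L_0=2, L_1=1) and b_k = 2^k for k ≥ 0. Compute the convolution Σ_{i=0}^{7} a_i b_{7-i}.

Write out a_i and b_{7-i} for i = 0,…,7 and sum the products.
Σ = 2·128 + 1·64 + 3·32 + 4·16 + 7·8 + 11·4 + 18·2 + 29·1 = 645.

645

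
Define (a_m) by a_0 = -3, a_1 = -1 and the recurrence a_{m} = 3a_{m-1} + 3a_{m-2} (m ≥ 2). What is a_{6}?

-2187

The ordinary generating function has denominator 1 - 3t - 3t^2.
Iterating the recurrence: a_0,…,a_{6} = -3, -1, -12, -39, -153, -576, -2187.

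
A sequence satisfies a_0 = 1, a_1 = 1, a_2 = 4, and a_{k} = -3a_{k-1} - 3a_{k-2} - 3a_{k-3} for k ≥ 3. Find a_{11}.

-9990

The ordinary generating function has denominator 1 + 3q + 3q^2 + 3q^3.
Iterating the recurrence: a_0,…,a_{11} = 1, 1, 4, -18, 39, -75, 162, -378, 873, -1971, 4428, -9990.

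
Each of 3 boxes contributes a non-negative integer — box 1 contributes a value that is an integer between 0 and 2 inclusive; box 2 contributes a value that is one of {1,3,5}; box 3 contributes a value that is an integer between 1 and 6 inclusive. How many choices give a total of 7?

8

The generating function for the choices is (1 + x + x^2)·(x + x^3 + x^5)·(x + x^2 + x^3 + x^4 + x^5 + x^6); the count is [x^7].
(1 + x + x^2) has coefficients 1,1,1 for degrees 0…2.
(x + x^3 + x^5) has coefficients 0,1,0,1,0,1,0,0 for degrees 0…7.
Finally multiplying by (x + x^2 + x^3 + x^4 + x^5 + x^6), the product of all factors after the first has coefficients 0,0,1,1,2,2,3,3 for degrees 0…7.
[x^7] = 1·3 + 1·3 + 1·2 = 8.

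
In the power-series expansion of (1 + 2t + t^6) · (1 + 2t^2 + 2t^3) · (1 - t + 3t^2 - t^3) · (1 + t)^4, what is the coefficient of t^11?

(1 + 2t + t^6) has coefficients 1,2,0,0,0,0,1 for degrees 0…6.
(1 + 2t^2 + 2t^3) has coefficients 1,0,2,2,0,0,0,0,0,0,0,0 for degrees 0…11.
Multiplying by (1 - t + 3t^2 - t^3) gives running coefficients 1,-1,5,-1,4,4,-2,0,0,0,0,0 for degrees 0…11.
Finally multiplying by (1 + t)^4, the product of all factors after the first has coefficients 1,3,7,17,27,33,39,31,8,-4,-2,0 for degrees 0…11.
[t^11] = 1·0 + 2·(-2) + 1·33 = 29.

29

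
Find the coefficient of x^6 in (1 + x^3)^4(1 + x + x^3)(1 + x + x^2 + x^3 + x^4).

19

(1 + x^3)^4 has coefficients 1,0,0,4,0,0,6 for degrees 0…6.
(1 + x + x^3) has coefficients 1,1,0,1,0,0,0 for degrees 0…6.
Finally multiplying by (1 + x + x^2 + x^3 + x^4), the product of all factors after the first has coefficients 1,2,2,3,3,2,1 for degrees 0…6.
[x^6] = 1·1 + 4·3 + 6·1 = 19.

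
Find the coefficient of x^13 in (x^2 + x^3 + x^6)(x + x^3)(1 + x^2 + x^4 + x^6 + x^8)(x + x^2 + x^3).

(x^2 + x^3 + x^6) has coefficients 0,0,1,1,0,0,1 for degrees 0…6.
(x + x^3) has coefficients 0,1,0,1,0,0,0,0,0,0,0,0,0,0 for degrees 0…13.
Multiplying by (1 + x^2 + x^4 + x^6 + x^8) gives running coefficients 0,1,0,2,0,2,0,2,0,2,0,1,0,0 for degrees 0…13.
Finally multiplying by (x + x^2 + x^3), the product of all factors after the first has coefficients 0,0,1,1,3,2,4,2,4,2,4,2,3,1 for degrees 0…13.
[x^13] = 1·2 + 1·4 + 1·2 = 8.

8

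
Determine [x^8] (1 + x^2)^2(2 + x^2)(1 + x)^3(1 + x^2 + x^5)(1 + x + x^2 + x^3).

142

(1 + x^2)^2 has coefficients 1,0,2,0,1 for degrees 0…4.
(2 + x^2) has coefficients 2,0,1,0,0,0,0,0,0 for degrees 0…8.
Multiplying by (1 + x)^3 gives running coefficients 2,6,7,5,3,1,0,0,0 for degrees 0…8.
Multiplying by (1 + x^2 + x^5) gives running coefficients 2,6,9,11,10,8,9,8,5 for degrees 0…8.
Finally multiplying by (1 + x + x^2 + x^3), the product of all factors after the first has coefficients 2,8,17,28,36,38,38,35,30 for degrees 0…8.
[x^8] = 1·30 + 2·38 + 1·36 = 142.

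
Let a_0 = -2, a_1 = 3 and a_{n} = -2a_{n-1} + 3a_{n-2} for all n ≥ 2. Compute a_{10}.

The ordinary generating function has denominator 1 + 2t - 3t^2.
Iterating the recurrence: a_0,…,a_{10} = -2, 3, -12, 33, -102, 303, -912, 2733, -8202, 24603, -73812.

-73812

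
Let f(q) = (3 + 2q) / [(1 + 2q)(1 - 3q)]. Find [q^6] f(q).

Partial fractions give a closed form: a_n = (4/5)·(-2)^n + (11/5)·3^n.
At n = 6: a_6 = 1655.

1655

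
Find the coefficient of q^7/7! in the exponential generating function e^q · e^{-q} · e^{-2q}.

The EGF product rule gives c_7 = Σ_{k_1+k_2+k_3=7} C(7; k_1,k_2,k_3) · ∏ g_i(k_i), where e^q gives (1)^k; e^{-q} gives (-1)^k; e^{-2q} gives (-2)^k.
g_1(k) for k = 0…7: 1, 1, 1, 1, 1, 1, 1, 1.
g_2(k) for k = 0…7: 1, -1, 1, -1, 1, -1, 1, -1.
g_3(k) for k = 0…7: 1, -2, 4, -8, 16, -32, 64, -128.
First combine the last two factors: h(k) = Σ_j C(k,j)·g_2(j)·g_3(k−j) for k = 0…7: 1, -3, 9, -27, 81, -243, 729, -2187.
c_7 = Σ_k C(7,k)·g_1(k)·h(7−k) = 1·1·(-2187) + 7·1·729 + 21·1·(-243) + 35·1·81 + 35·1·(-27) + 21·1·9 + 7·1·(-3) + 1·1·1 = −2187 + 5103 − 5103 + 2835 − 945 + 189 − 21 + 1 = -128.

-128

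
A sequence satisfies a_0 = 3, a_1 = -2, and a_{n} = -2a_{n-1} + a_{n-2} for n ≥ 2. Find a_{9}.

The ordinary generating function has denominator 1 + 2q - q^2.
Iterating the recurrence: a_0,…,a_{9} = 3, -2, 7, -16, 39, -94, 227, -548, 1323, -3194.

-3194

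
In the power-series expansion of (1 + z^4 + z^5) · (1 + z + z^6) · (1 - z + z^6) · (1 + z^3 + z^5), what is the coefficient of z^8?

(1 + z^4 + z^5) has coefficients 1,0,0,0,1,1 for degrees 0…5.
(1 + z + z^6) has coefficients 1,1,0,0,0,0,1,0,0 for degrees 0…8.
Multiplying by (1 - z + z^6) gives running coefficients 1,0,-1,0,0,0,2,0,0 for degrees 0…8.
Finally multiplying by (1 + z^3 + z^5), the product of all factors after the first has coefficients 1,0,-1,1,0,0,2,-1,0 for degrees 0…8.
[z^8] = 1·0 + 1·0 + 1·1 = 1.

1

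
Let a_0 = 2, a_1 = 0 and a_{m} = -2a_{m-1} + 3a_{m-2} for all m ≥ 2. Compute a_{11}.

-88572

The ordinary generating function has denominator 1 + 2z - 3z^2.
Iterating the recurrence: a_0,…,a_{11} = 2, 0, 6, -12, 42, -120, 366, -1092, 3282, -9840, 29526, -88572.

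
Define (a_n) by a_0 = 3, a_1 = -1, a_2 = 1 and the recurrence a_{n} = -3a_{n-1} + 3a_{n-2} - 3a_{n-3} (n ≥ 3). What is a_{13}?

The ordinary generating function has denominator 1 + 3z - 3z^2 + 3z^3.
Iterating the recurrence: a_0,…,a_{13} = 3, -1, 1, -15, 51, -201, 801, -3159, 12483, -49329, 194913, -770175, 3043251, -12025017.

-12025017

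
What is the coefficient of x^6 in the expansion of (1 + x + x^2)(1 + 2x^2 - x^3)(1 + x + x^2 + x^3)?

(1 + x + x^2) has coefficients 1,1,1 for degrees 0…2.
(1 + 2x^2 - x^3) has coefficients 1,0,2,-1,0,0,0 for degrees 0…6.
Finally multiplying by (1 + x + x^2 + x^3), the product of all factors after the first has coefficients 1,1,3,2,1,1,-1 for degrees 0…6.
[x^6] = 1·(-1) + 1·1 + 1·1 = 1.

1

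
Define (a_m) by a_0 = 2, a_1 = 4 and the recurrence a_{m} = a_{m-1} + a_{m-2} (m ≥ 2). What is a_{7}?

The ordinary generating function has denominator 1 - t - t^2.
Iterating the recurrence: a_0,…,a_{7} = 2, 4, 6, 10, 16, 26, 42, 68.

68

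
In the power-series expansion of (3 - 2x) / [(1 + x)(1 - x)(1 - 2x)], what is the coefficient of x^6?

171

Partial fractions give a closed form: a_n = (5/6)·(-1)^n + (-1/2)·1^n + (8/3)·2^n.
At n = 6: a_6 = 171.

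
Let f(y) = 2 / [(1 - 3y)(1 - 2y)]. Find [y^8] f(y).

38342

The denominator gives the recurrence a_n = 5a_(n−1) − 6a_(n−2) for n ≥ 2; the numerator fixes a_0 = 2, a_1 = 10.
Iterating: 2, 10, 38, 130, 422, 1330, 4118, 12610, 38342, so a_8 = 38342.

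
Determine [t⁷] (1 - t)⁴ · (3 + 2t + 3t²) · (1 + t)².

-4

(1 - t)⁴ has coefficients 1,-4,6,-4,1 for degrees 0…4.
(3 + 2t + 3t²) has coefficients 3,2,3,0,0,0,0,0 for degrees 0…7.
Finally multiplying by (1 + t)², the product of all factors after the first has coefficients 3,8,10,8,3,0,0,0 for degrees 0…7.
[t⁷] = 1·0 − 4·0 + 6·0 − 4·3 + 1·8 = -4.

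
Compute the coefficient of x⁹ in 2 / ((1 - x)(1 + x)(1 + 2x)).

-1364

The denominator gives the recurrence a_n = −2a_(n−1) + a_(n−2) + 2a_(n−3) for n ≥ 3; the numerator fixes a_0 = 2, a_1 = -4, a_2 = 10.
Iterating: 2, -4, 10, -20, 42, -84, 170, -340, 682, -1364, so a_9 = -1364.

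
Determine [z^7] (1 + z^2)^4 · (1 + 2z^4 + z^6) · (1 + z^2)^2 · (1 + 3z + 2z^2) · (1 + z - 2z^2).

64

(1 + z^2)^4 has coefficients 1,0,4,0,6,0,4,0 for degrees 0…7.
(1 + 2z^4 + z^6) has coefficients 1,0,0,0,2,0,1,0 for degrees 0…7.
Multiplying by (1 + z^2)^2 gives running coefficients 1,0,2,0,3,0,5,0 for degrees 0…7.
Multiplying by (1 + 3z + 2z^2) gives running coefficients 1,3,4,6,7,9,11,15 for degrees 0…7.
Finally multiplying by (1 + z - 2z^2), the product of all factors after the first has coefficients 1,4,5,4,5,4,6,8 for degrees 0…7.
[z^7] = 1·8 + 4·4 + 6·4 + 4·4 = 64.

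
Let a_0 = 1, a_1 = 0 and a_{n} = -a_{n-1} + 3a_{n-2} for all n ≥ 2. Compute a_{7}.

-120

The ordinary generating function has denominator 1 + z - 3z^2.
Iterating the recurrence: a_0,…,a_{7} = 1, 0, 3, -3, 12, -21, 57, -120.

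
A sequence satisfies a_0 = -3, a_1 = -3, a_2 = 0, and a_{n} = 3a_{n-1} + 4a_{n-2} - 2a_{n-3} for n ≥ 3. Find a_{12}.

-769560

The ordinary generating function has denominator 1 - 3x - 4x^2 + 2x^3.
Iterating the recurrence: a_0,…,a_{12} = -3, -3, 0, -6, -12, -60, -216, -864, -3336, -13032, -50712, -197592, -769560.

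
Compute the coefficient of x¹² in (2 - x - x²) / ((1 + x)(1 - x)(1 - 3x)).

930022

The denominator gives the recurrence a_n = 3a_(n−1) + a_(n−2) − 3a_(n−3) for n ≥ 3; the numerator fixes a_0 = 2, a_1 = 5, a_2 = 16.
Iterating: 2, 5, 16, 47, 142, 425, 1276, 3827, 11482, 34445, 103336, 310007, 930022, so a_12 = 930022.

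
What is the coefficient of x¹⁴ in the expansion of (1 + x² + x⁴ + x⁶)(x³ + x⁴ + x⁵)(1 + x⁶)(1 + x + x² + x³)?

(1 + x² + x⁴ + x⁶) has coefficients 1,0,1,0,1,0,1 for degrees 0…6.
(x³ + x⁴ + x⁵) has coefficients 0,0,0,1,1,1,0,0,0,0,0,0,0,0,0 for degrees 0…14.
Multiplying by (1 + x⁶) gives running coefficients 0,0,0,1,1,1,0,0,0,1,1,1,0,0,0 for degrees 0…14.
Finally multiplying by (1 + x + x² + x³), the product of all factors after the first has coefficients 0,0,0,1,2,3,3,2,1,1,2,3,3,2,1 for degrees 0…14.
[x¹⁴] = 1·1 + 1·3 + 1·2 + 1·1 = 7.

7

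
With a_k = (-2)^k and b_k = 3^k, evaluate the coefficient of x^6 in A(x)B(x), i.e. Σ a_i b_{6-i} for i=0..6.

463

Write out a_i and b_{6-i} for i = 0,…,6 and sum the products.
Σ = 1·729 − 2·243 + 4·81 − 8·27 + 16·9 − 32·3 + 64·1 = 463.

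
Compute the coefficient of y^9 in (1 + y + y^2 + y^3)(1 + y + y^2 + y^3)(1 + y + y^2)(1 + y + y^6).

10

(1 + y + y^2 + y^3) has coefficients 1,1,1,1 for degrees 0…3.
(1 + y + y^2 + y^3) has coefficients 1,1,1,1,0,0,0,0,0,0 for degrees 0…9.
Multiplying by (1 + y + y^2) gives running coefficients 1,2,3,3,2,1,0,0,0,0 for degrees 0…9.
Finally multiplying by (1 + y + y^6), the product of all factors after the first has coefficients 1,3,5,6,5,3,2,2,3,3 for degrees 0…9.
[y^9] = 1·3 + 1·3 + 1·2 + 1·2 = 10.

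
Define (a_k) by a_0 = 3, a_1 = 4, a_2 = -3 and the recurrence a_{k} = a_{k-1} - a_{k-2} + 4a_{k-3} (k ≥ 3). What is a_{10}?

The ordinary generating function has denominator 1 - y + y^2 - 4y^3.
Iterating the recurrence: a_0,…,a_{10} = 3, 4, -3, 5, 24, 7, 3, 92, 117, 37, 288.

288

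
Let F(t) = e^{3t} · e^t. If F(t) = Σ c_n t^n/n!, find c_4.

256

The EGF product rule gives c_4 = Σ_{k_1+k_2=4} C(4; k_1,k_2) · ∏ g_i(k_i), where e^{3t} gives (3)^k; e^t gives (1)^k.
g_1(k) for k = 0…4: 1, 3, 9, 27, 81.
g_2(k) for k = 0…4: 1, 1, 1, 1, 1.
c_4 = Σ_k C(4,k)·g_1(k)·g_2(4−k) = 1·1·1 + 4·3·1 + 6·9·1 + 4·27·1 + 1·81·1 = 1 + 12 + 54 + 108 + 81 = 256.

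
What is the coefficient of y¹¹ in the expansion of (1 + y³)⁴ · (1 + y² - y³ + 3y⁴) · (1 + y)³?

58

(1 + y³)⁴ has coefficients 1,0,0,4,0,0,6,0,0,4,0,0 for degrees 0…11.
(1 + y² - y³ + 3y⁴) has coefficients 1,0,1,-1,3,0,0,0,0,0,0,0 for degrees 0…11.
Finally multiplying by (1 + y)³, the product of all factors after the first has coefficients 1,3,4,3,3,7,8,3,0,0,0,0 for degrees 0…11.
[y¹¹] = 1·0 + 4·0 + 6·7 + 4·4 = 58.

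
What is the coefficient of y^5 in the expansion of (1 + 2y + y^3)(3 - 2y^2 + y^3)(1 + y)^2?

2

(1 + 2y + y^3) has coefficients 1,2,0,1 for degrees 0…3.
(3 - 2y^2 + y^3) has coefficients 3,0,-2,1,0,0 for degrees 0…5.
Finally multiplying by (1 + y)^2, the product of all factors after the first has coefficients 3,6,1,-3,0,1 for degrees 0…5.
[y^5] = 1·1 + 2·0 + 1·1 = 2.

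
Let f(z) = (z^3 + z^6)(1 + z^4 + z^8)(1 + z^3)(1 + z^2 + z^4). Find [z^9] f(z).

2

(z^3 + z^6) has coefficients 0,0,0,1,0,0,1 for degrees 0…6.
(1 + z^4 + z^8) has coefficients 1,0,0,0,1,0,0,0,1,0 for degrees 0…9.
Multiplying by (1 + z^3) gives running coefficients 1,0,0,1,1,0,0,1,1,0 for degrees 0…9.
Finally multiplying by (1 + z^2 + z^4), the product of all factors after the first has coefficients 1,0,1,1,2,1,1,2,2,1 for degrees 0…9.
[z^9] = 1·1 + 1·1 = 2.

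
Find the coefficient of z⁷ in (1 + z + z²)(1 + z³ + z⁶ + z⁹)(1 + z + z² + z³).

(1 + z + z²) has coefficients 1,1,1 for degrees 0…2.
(1 + z³ + z⁶ + z⁹) has coefficients 1,0,0,1,0,0,1,0 for degrees 0…7.
Finally multiplying by (1 + z + z² + z³), the product of all factors after the first has coefficients 1,1,1,2,1,1,2,1 for degrees 0…7.
[z⁷] = 1·1 + 1·2 + 1·1 = 4.

4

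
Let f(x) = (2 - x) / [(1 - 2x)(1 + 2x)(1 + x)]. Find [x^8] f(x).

767

The denominator gives the recurrence a_n = −a_(n−1) + 4a_(n−2) + 4a_(n−3) for n ≥ 3; the numerator fixes a_0 = 2, a_1 = -3, a_2 = 11.
Iterating: 2, -3, 11, -15, 47, -63, 191, -255, 767, so a_8 = 767.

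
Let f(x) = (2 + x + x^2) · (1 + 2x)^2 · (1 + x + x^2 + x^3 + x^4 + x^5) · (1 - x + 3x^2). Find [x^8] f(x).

89

(2 + x + x^2) has coefficients 2,1,1 for degrees 0…2.
(1 + 2x)^2 has coefficients 1,4,4,0,0,0,0,0,0 for degrees 0…8.
Multiplying by (1 + x + x^2 + x^3 + x^4 + x^5) gives running coefficients 1,5,9,9,9,9,8,4,0 for degrees 0…8.
Finally multiplying by (1 - x + 3x^2), the product of all factors after the first has coefficients 1,4,7,15,27,27,26,23,20 for degrees 0…8.
[x^8] = 2·20 + 1·23 + 1·26 = 89.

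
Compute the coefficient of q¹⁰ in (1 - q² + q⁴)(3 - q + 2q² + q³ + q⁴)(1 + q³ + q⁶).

3

(1 - q² + q⁴) has coefficients 1,0,-1,0,1 for degrees 0…4.
(3 - q + 2q² + q³ + q⁴) has coefficients 3,-1,2,1,1,0,0,0,0,0,0 for degrees 0…10.
Finally multiplying by (1 + q³ + q⁶), the product of all factors after the first has coefficients 3,-1,2,4,0,2,4,0,2,1,1 for degrees 0…10.
[q¹⁰] = 1·1 − 1·2 + 1·4 = 3.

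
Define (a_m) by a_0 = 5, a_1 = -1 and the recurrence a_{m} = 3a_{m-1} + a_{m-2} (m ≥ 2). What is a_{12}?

The ordinary generating function has denominator 1 - 3z - z^2.
Iterating the recurrence: a_0,…,a_{12} = 5, -1, 2, 5, 17, 56, 185, 611, 2018, 6665, 22013, 72704, 240125.

240125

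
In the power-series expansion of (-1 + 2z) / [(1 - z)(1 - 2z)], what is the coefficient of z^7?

Partial fractions give a closed form: a_n = (-1)·1^n.
At n = 7: a_7 = -1.

-1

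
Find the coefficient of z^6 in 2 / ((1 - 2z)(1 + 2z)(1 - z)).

Partial fractions give a closed form: a_n = (2)·2^n + (2/3)·(-2)^n + (-2/3)·1^n.
At n = 6: a_6 = 170.

170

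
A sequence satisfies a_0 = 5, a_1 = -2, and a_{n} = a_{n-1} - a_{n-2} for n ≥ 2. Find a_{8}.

-7

The ordinary generating function has denominator 1 - y + y^2.
Iterating the recurrence: a_0,…,a_{8} = 5, -2, -7, -5, 2, 7, 5, -2, -7.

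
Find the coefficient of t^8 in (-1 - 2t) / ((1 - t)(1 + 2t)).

-1

The denominator gives the recurrence a_n = −a_(n−1) + 2a_(n−2) for n ≥ 3; the numerator fixes a_0 = -1, a_1 = -1, a_2 = -1.
Iterating: -1, -1, -1, -1, -1, -1, -1, -1, -1, so a_8 = -1.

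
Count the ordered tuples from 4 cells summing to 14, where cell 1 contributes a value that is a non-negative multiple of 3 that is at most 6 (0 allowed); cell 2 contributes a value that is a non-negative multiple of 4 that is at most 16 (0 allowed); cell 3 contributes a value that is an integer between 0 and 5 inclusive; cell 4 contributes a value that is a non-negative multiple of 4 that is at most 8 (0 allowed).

The generating function for the choices is (1 + z^3 + z^6)·(1 + z^4 + z^8 + z^12 + z^16)·(1 + z + z^2 + z^3 + z^4 + z^5)·(1 + z^4 + z^8); the count is [z^14].
(1 + z^3 + z^6) has coefficients 1,0,0,1,0,0,1 for degrees 0…6.
(1 + z^4 + z^8 + z^12 + z^16) has coefficients 1,0,0,0,1,0,0,0,1,0,0,0,1,0,0 for degrees 0…14.
Multiplying by (1 + z + z^2 + z^3 + z^4 + z^5) gives running coefficients 1,1,1,1,2,2,1,1,2,2,1,1,2,2,1 for degrees 0…14.
Finally multiplying by (1 + z^4 + z^8), the product of all factors after the first has coefficients 1,1,1,1,3,3,2,2,5,5,3,3,6,6,3 for degrees 0…14.
[z^14] = 1·3 + 1·3 + 1·5 = 11.

11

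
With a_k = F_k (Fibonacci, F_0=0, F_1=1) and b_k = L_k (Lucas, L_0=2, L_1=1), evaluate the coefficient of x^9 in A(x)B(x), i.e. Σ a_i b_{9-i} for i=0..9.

340

The convolution is the x^9 coefficient of A(x)B(x).
Σ = 0·76 + 1·47 + 1·29 + 2·18 + 3·11 + 5·7 + 8·4 + 13·3 + 21·1 + 34·2 = 340.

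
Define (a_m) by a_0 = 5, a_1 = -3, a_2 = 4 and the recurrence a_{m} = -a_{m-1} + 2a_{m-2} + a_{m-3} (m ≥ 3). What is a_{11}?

-568

The ordinary generating function has denominator 1 + z - 2z^2 - z^3.
Iterating the recurrence: a_0,…,a_{11} = 5, -3, 4, -5, 10, -16, 31, -53, 99, -174, 319, -568.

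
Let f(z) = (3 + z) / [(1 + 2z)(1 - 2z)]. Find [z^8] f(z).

The denominator gives the recurrence a_n = 4a_(n−2) for n ≥ 3; the numerator fixes a_0 = 3, a_1 = 1, a_2 = 12.
Iterating: 3, 1, 12, 4, 48, 16, 192, 64, 768, so a_8 = 768.

768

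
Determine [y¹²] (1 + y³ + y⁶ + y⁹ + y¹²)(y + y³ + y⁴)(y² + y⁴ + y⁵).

(1 + y³ + y⁶ + y⁹ + y¹²) has coefficients 1,0,0,1,0,0,1,0,0,1,0,0,1 for degrees 0…12.
(y + y³ + y⁴) has coefficients 0,1,0,1,1,0,0,0,0,0,0,0,0 for degrees 0…12.
Finally multiplying by (y² + y⁴ + y⁵), the product of all factors after the first has coefficients 0,0,0,1,0,2,2,1,2,1,0,0,0 for degrees 0…12.
[y¹²] = 1·0 + 1·1 + 1·2 + 1·1 + 1·0 = 4.

4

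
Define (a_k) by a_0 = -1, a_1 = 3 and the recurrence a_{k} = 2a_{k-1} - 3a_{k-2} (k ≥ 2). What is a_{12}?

-2169

The ordinary generating function has denominator 1 - 2x + 3x^2.
Iterating the recurrence: a_0,…,a_{12} = -1, 3, 9, 9, -9, -45, -63, 9, 207, 387, 153, -855, -2169.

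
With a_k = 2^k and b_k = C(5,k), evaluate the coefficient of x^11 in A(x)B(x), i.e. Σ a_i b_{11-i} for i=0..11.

This is [x^11] in the product of the two ordinary generating functions.
Σ = 1·0 + 2·0 + 4·0 + 8·0 + 16·0 + 32·0 + 64·1 + 128·5 + 256·10 + 512·10 + 1024·5 + 2048·1 = 15552.

15552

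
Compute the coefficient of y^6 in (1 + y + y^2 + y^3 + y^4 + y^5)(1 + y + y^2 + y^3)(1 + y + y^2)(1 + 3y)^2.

(1 + y + y^2 + y^3 + y^4 + y^5) has coefficients 1,1,1,1,1,1 for degrees 0…5.
(1 + y + y^2 + y^3) has coefficients 1,1,1,1,0,0,0 for degrees 0…6.
Multiplying by (1 + y + y^2) gives running coefficients 1,2,3,3,2,1,0 for degrees 0…6.
Finally multiplying by (1 + 3y)^2, the product of all factors after the first has coefficients 1,8,24,39,47,40,24 for degrees 0…6.
[y^6] = 1·24 + 1·40 + 1·47 + 1·39 + 1·24 + 1·8 = 182.

182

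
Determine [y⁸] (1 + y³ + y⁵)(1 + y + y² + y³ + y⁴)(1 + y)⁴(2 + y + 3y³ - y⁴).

(1 + y³ + y⁵) has coefficients 1,0,0,1,0,1 for degrees 0…5.
(1 + y + y² + y³ + y⁴) has coefficients 1,1,1,1,1,0,0,0,0 for degrees 0…8.
Multiplying by (1 + y)⁴ gives running coefficients 1,5,11,15,16,15,11,5,1 for degrees 0…8.
Finally multiplying by (2 + y + 3y³ - y⁴), the product of all factors after the first has coefficients 2,11,27,44,61,74,71,54,36 for degrees 0…8.
[y⁸] = 1·36 + 1·74 + 1·44 = 154.

154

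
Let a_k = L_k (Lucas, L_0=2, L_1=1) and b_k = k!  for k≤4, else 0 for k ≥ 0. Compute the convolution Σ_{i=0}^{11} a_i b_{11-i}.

The convolution is the x^11 coefficient of A(x)B(x).
Σ = 2·0 + 1·0 + 3·0 + 4·0 + 7·0 + 11·0 + 18·0 + 29·24 + 47·6 + 76·2 + 123·1 + 199·1 = 1452.

1452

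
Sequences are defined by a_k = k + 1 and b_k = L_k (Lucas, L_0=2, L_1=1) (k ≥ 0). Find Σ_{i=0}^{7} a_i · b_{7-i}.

The convolution is the t^7 coefficient of A(t)B(t).
Σ = 1·29 + 2·18 + 3·11 + 4·7 + 5·4 + 6·3 + 7·1 + 8·2 = 187.

187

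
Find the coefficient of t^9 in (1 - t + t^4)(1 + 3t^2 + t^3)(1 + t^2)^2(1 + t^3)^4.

6

(1 - t + t^4) has coefficients 1,-1,0,0,1 for degrees 0…4.
(1 + 3t^2 + t^3) has coefficients 1,0,3,1,0,0,0,0,0,0 for degrees 0…9.
Multiplying by (1 + t^2)^2 gives running coefficients 1,0,5,1,7,2,3,1,0,0 for degrees 0…9.
Finally multiplying by (1 + t^3)^4, the product of all factors after the first has coefficients 1,0,5,5,7,22,13,29,38,22 for degrees 0…9.
[t^9] = 1·22 − 1·38 + 1·22 = 6.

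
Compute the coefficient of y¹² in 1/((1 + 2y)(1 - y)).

2731

Partial fractions give a closed form: a_n = (2/3)·(-2)^n + (1/3)·1^n.
At n = 12: a_12 = 2731.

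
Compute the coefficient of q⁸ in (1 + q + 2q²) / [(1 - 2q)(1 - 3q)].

29594

The denominator gives the recurrence a_n = 5a_(n−1) − 6a_(n−2) for n ≥ 3; the numerator fixes a_0 = 1, a_1 = 6, a_2 = 26.
Iterating: 1, 6, 26, 94, 314, 1006, 3146, 9694, 29594, so a_8 = 29594.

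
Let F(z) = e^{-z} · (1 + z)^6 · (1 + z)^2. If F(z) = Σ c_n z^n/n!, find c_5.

The EGF product rule gives c_5 = Σ_{k_1+k_2+k_3=5} C(5; k_1,k_2,k_3) · ∏ g_i(k_i), where e^{-z} gives (-1)^k; (1+z)^6 gives the falling factorial (6)_k; (1+z)^2 gives the falling factorial (2)_k.
g_1(k) for k = 0…5: 1, -1, 1, -1, 1, -1.
g_2(k) for k = 0…5: 1, 6, 30, 120, 360, 720.
g_3(k) for k = 0…5: 1, 2, 2, 0, 0, 0.
First combine the last two factors: h(k) = Σ_j C(k,j)·g_2(j)·g_3(k−j) for k = 0…5: 1, 8, 56, 336, 1680, 6720.
c_5 = Σ_k C(5,k)·g_1(k)·h(5−k) = 1·1·6720 + 5·(-1)·1680 + 10·1·336 + 10·(-1)·56 + 5·1·8 + 1·(-1)·1 = 6720 − 8400 + 3360 − 560 + 40 − 1 = 1159.

1159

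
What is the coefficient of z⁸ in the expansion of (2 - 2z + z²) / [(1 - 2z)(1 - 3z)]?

27791

The denominator gives the recurrence a_n = 5a_(n−1) − 6a_(n−2) for n ≥ 3; the numerator fixes a_0 = 2, a_1 = 8, a_2 = 29.
Iterating: 2, 8, 29, 97, 311, 973, 2999, 9157, 27791, so a_8 = 27791.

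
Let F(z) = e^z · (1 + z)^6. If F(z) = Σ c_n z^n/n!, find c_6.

The EGF product rule gives c_6 = Σ_{k_1+k_2=6} C(6; k_1,k_2) · ∏ g_i(k_i), where e^z gives (1)^k; (1+z)^6 gives the falling factorial (6)_k.
g_1(k) for k = 0…6: 1, 1, 1, 1, 1, 1, 1.
g_2(k) for k = 0…6: 1, 6, 30, 120, 360, 720, 720.
c_6 = Σ_k C(6,k)·g_1(k)·g_2(6−k) = 1·1·720 + 6·1·720 + 15·1·360 + 20·1·120 + 15·1·30 + 6·1·6 + 1·1·1 = 720 + 4320 + 5400 + 2400 + 450 + 36 + 1 = 13327.

13327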